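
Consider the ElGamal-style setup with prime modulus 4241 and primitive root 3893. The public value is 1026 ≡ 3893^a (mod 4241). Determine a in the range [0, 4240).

3089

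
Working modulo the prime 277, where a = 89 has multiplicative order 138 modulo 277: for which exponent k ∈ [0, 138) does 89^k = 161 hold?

115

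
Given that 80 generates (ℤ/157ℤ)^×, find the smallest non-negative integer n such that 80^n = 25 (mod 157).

Baby-step giant-step with m = ceil(sqrt(156)) = 13.
Baby table (80^j mod 157 for j=0..12):
  0:1  1:80  2:120  3:23  4:113  5:91  6:58  7:87
  8:52  9:78  10:117  11:97  12:67
Giant step factor: 80^(-13) ≡ 50 (mod 157).
Scan 25·50^i mod 157 for i = 0, 1, …:
  i=0: 25   i=1: 151   i=2: 14   i=3: 72
  i=4: 146   i=5: 78
Match at i=5, j=9: n = 5·13 + 9 = 74.

74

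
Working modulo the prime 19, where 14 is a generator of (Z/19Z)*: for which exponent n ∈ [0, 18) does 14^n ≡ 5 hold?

10

Successive powers of 14 modulo 19:
  14^0=1  14^1=14  14^2=6  14^3=8  14^4=17  14^5=10
  14^6=7  14^7=3  14^8=4  14^9=18  14^10=5
So 14^10 ≡ 5 (mod 19), giving n = 10.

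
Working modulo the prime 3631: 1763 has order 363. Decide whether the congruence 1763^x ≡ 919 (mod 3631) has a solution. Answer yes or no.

yes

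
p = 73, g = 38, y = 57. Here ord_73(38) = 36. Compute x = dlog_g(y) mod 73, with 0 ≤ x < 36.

Successive powers of 38 modulo 73:
  38^0=1  38^1=38  38^2=57
So 38^2 ≡ 57 (mod 73), giving x = 2.

2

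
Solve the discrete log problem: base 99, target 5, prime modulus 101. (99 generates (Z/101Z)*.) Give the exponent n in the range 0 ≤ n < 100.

Baby-step giant-step with m = ceil(sqrt(100)) = 10.
Baby table (99^j mod 101 for j=0..9):
  0:1  1:99  2:4  3:93  4:16  5:69  6:64  7:74
  8:54  9:94
Giant step factor: 99^(-10) ≡ 65 (mod 101).
Scan 5·65^i mod 101 for i = 0, 1, …:
  i=0: 5   i=1: 22   i=2: 16
Match at i=2, j=4: n = 2·10 + 4 = 24.

24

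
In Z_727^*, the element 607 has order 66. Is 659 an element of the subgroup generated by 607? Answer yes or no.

659 ∈ ⟨607⟩ iff 659^66 ≡ 1 (mod 727), since |⟨607⟩| = 66.
659^66 mod 727 = 590.
Since 590 ≠ 1, 659 does not lie in the subgroup.

no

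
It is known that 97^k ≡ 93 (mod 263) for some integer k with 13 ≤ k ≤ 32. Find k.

Compute 97^13 mod 263 = 116, then multiply by 97 repeatedly:
  97^13=116  97^14=206  97^15=257  97^16=207  97^17=91
  97^18=148  97^19=154  97^20=210  97^21=119  97^22=234
  97^23=80  97^24=133  97^25=14  97^26=43  97^27=226
  97^28=93
Found 93 at exponent 28.

28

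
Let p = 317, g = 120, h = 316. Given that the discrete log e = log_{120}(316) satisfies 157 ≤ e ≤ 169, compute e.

158

Compute 120^157 mod 317 = 140, then multiply by 120 repeatedly:
  120^157=140  120^158=316
Found 316 at exponent 158.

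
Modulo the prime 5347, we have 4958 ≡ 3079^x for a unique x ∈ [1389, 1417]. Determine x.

1401

Compute 3079^1389 mod 5347 = 1827, then multiply by 3079 repeatedly:
  3079^1389=1827  3079^1390=289  3079^1391=2229  3079^1392=2890  3079^1393=902
  3079^1394=2165  3079^1395=3673  3079^1396=262  3079^1397=4648  3079^1398=2620
  3079^1399=3704  3079^1400=4812  3079^1401=4958
Found 4958 at exponent 1401.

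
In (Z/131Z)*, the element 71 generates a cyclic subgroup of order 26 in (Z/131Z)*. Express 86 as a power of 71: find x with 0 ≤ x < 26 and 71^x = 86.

Successive powers of 71 modulo 131:
  71^0=1  71^1=71  71^2=63  71^3=19  71^4=39  71^5=18
  71^6=99  71^7=86
So 71^7 ≡ 86 (mod 131), giving x = 7.

7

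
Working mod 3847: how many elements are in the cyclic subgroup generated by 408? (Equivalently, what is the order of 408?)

The order of 408 must divide p − 1 = 3846 = 2 · 3 · 641.
Divisors: 1, 2, 3, 6, 641, 1282, 1923, 3846.
Check each in increasing order: 408^1 ≡ 408;  408^2 ≡ 1043;  408^3 ≡ 2374;  408^6 ≡ 21;  408^641 ≡ 1954;  408^1282 ≡ 1892;  408^1923 ≡ 1.
Smallest exponent giving 1 is 1923.

1923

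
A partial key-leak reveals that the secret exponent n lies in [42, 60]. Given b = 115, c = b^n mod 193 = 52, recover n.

Compute 115^42 mod 193 = 151, then multiply by 115 repeatedly:
  115^42=151  115^43=188  115^44=4  115^45=74  115^46=18
  115^47=140  115^48=81  115^49=51  115^50=75  115^51=133
  115^52=48  115^53=116  115^54=23  115^55=136  115^56=7
  115^57=33  115^58=128  115^59=52
Found 52 at exponent 59.

59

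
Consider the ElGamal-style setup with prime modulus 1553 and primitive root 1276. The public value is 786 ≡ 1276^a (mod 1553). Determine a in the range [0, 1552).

Baby-step giant-step with m = ceil(sqrt(1552)) = 40.
Baby table (1276^j mod 1553 for j=0..39):
  0:1  1:1276  2:632  3:425  4:303  5:1484  6:477  7:1429
  8:182  9:835  10:102  11:1253  12:791  13:1419  14:1399  15:727
  16:511  17:1329  18:1481  19:1308  20:1086  21:460  22:1479  23:309
  24:1375  25:1163  26:873  27:447  28:421  29:1411  30:509  31:330
  32:217  33:458  34:480  35:598  36:525  37:557  38:1011  39:1046
Giant step factor: 1276^(-40) ≡ 65 (mod 1553).
Scan 786·65^i mod 1553 for i = 0, 1, …:
  i=0: 786   i=1: 1394   i=2: 536   i=3: 674
  i=4: 326   i=5: 1001   i=6: 1392   i=7: 406
  i=8: 1542   i=9: 838     …   i=15: 429
  i=16: 1484
Match at i=16, j=5: a = 16·40 + 5 = 645.

645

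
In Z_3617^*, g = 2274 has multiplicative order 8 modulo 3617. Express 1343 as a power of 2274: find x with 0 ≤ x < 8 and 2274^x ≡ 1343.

5

Successive powers of 2274 modulo 3617:
  2274^0=1  2274^1=2274  2274^2=2383  2274^3=676  2274^4=3616  2274^5=1343
So 2274^5 ≡ 1343 (mod 3617), giving x = 5.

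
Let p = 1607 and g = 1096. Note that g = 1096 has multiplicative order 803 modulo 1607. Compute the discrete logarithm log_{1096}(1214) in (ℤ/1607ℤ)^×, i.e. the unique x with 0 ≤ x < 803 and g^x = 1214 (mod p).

Baby-step giant-step with m = ceil(sqrt(803)) = 29.
Baby table (1096^j mod 1607 for j=0..28):
  0:1  1:1096  2:787  3:1200  4:674  5:1091  6:128  7:479
  8:1102  9:935  10:1101  11:1446  12:314  13:246  14:1247  15:762
  16:1119  17:283  18:17  19:955  20:523  21:1116  22:209  23:870
  24:569  25:108  26:1057  27:1432  28:1040
Giant step factor: 1096^(-29) ≡ 630 (mod 1607).
Scan 1214·630^i mod 1607 for i = 0, 1, …:
  i=0: 1214   i=1: 1495   i=2: 148   i=3: 34
  i=4: 529   i=5: 621   i=6: 729   i=7: 1275
  i=8: 1357   i=9: 1593     …   i=14: 292
  i=15: 762
Match at i=15, j=15: x = 15·29 + 15 = 450.

450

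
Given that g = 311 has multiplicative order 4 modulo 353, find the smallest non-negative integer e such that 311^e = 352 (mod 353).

2

Successive powers of 311 modulo 353:
  311^0=1  311^1=311  311^2=352
So 311^2 ≡ 352 (mod 353), giving e = 2.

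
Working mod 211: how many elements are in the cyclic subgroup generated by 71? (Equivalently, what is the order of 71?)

5

The order of 71 must divide p − 1 = 210 = 2 · 3 · 5 · 7.
Divisors: 1, 2, 3, 5, 6, 7, 10, 14, 15, 21, 30, 35, 42, 70, 105, 210.
Check each in increasing order: 71^1 ≡ 71;  71^2 ≡ 188;  71^3 ≡ 55;  71^5 ≡ 1.
Smallest exponent giving 1 is 5.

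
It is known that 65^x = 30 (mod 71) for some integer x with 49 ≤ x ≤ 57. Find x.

50

Compute 65^49 mod 71 = 66, then multiply by 65 repeatedly:
  65^49=66  65^50=30
Found 30 at exponent 50.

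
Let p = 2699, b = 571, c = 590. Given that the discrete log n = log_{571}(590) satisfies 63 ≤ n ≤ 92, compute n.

67

Compute 571^63 mod 2699 = 2248, then multiply by 571 repeatedly:
  571^63=2248  571^64=1583  571^65=2427  571^66=1230  571^67=590
Found 590 at exponent 67.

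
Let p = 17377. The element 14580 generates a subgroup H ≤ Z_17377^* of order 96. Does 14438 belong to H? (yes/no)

yes

14438 ∈ ⟨14580⟩ iff 14438^96 ≡ 1 (mod 17377), since |⟨14580⟩| = 96.
14438^96 mod 17377 = 1.
Since 1 = 1, 14438 lies in the subgroup.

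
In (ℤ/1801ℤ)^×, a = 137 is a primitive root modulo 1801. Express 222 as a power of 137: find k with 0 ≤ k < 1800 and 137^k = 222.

Baby-step giant-step with m = ceil(sqrt(1800)) = 43.
Baby table (137^j mod 1801 for j=0..42):
  0:1  1:137  2:759  3:1326  4:1562  5:1476  6:500  7:62
  8:1290  9:232  10:1167  11:1391  12:1462  13:383  14:242  15:736
  16:1777  17:314  18:1595  19:594  20:333  21:596  22:607  23:313
  24:1458  25:1636  26:808  27:835  28:932  29:1614  30:1396  31:346
  32:576  33:1469  34:1342  35:152  36:1013  37:104  38:1641  39:1493
  40:1028  41:358  42:419
Giant step factor: 137^(-43) ≡ 755 (mod 1801).
Scan 222·755^i mod 1801 for i = 0, 1, …:
  i=0: 222   i=1: 117   i=2: 86   i=3: 94
  i=4: 731   i=5: 799   i=6: 1711   i=7: 488
  i=8: 1036   i=9: 546     …   i=40: 584
  i=41: 1476
Match at i=41, j=5: k = 41·43 + 5 = 1768.

1768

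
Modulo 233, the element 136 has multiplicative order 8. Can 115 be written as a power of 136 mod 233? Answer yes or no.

no

⟨136⟩ has order 8; its elements mod 233 are {1, 12, 89, 97, 136, 144, 221, 232}.
115 is not in this set.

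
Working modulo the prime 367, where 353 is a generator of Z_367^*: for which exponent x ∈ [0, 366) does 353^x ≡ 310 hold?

Baby-step giant-step with m = ceil(sqrt(366)) = 20.
Baby table (353^j mod 367 for j=0..19):
  0:1  1:353  2:196  3:192  4:248  5:198  6:164  7:273
  8:215  9:293  10:302  11:176  12:105  13:365  14:28  15:342
  16:350  17:238  18:338  19:39
Giant step factor: 353^(-20) ≡ 41 (mod 367).
Scan 310·41^i mod 367 for i = 0, 1, …:
  i=0: 310   i=1: 232   i=2: 337   i=3: 238
Match at i=3, j=17: x = 3·20 + 17 = 77.

77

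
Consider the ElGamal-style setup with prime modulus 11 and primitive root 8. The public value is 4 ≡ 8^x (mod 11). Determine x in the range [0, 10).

4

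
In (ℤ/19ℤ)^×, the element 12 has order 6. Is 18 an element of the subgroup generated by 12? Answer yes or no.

yes

⟨12⟩ has order 6; its elements mod 19 are {1, 7, 8, 11, 12, 18}.
18 is in this set.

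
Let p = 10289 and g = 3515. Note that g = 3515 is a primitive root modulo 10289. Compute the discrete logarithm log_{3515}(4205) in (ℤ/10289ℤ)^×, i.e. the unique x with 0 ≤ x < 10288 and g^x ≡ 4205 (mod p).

6144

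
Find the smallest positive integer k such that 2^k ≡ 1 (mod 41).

The order of 2 must divide p − 1 = 40 = 2^3 · 5.
Divisors: 1, 2, 4, 5, 8, 10, 20, 40.
Check each in increasing order: 2^1 ≡ 2;  2^2 ≡ 4;  2^4 ≡ 16;  2^5 ≡ 32;  2^8 ≡ 10;  2^10 ≡ 40;  2^20 ≡ 1.
Smallest exponent giving 1 is 20.

20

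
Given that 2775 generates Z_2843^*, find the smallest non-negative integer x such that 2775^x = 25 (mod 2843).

Baby-step giant-step with m = ceil(sqrt(2842)) = 54.
Baby table (2775^j mod 2843 for j=0..53):
  0:1  1:2775  2:1781  3:1141  4:2016  5:2219  6:2630  7:269
  8:1609  9:1465  10:2728  11:2134  12:2724  13:2406  14:1286  15:685
  16:1751  17:338  18:2603  19:2105  20:1853  21:1931  22:2313  23:1924
  24:2789  25:829  26:488  27:932  28:2013  29:2423  30:130  31:2532
  32:1247  33:494  34:524  35:1327  36:740  37:854  38:1631  39:2812
  40:2108  41:1649  42:1588  43:50  44:2286  45:917  46:190  47:1295
  48:73  49:722  50:2078  51:846  52:2175  53:2779
Giant step factor: 2775^(-54) ≡ 991 (mod 2843).
Scan 25·991^i mod 2843 for i = 0, 1, …:
  i=0: 25   i=1: 2031   i=2: 2720   i=3: 356
  i=4: 264   i=5: 68   i=6: 1999   i=7: 2281
  i=8: 286   i=9: 1969     …   i=30: 1744
  i=31: 2603
Match at i=31, j=18: x = 31·54 + 18 = 1692.

1692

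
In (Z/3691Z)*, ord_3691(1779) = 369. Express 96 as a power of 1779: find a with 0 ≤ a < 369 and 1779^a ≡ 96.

342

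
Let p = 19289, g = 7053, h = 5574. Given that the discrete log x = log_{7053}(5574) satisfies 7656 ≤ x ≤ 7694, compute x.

Compute 7053^7656 mod 19289 = 6222, then multiply by 7053 repeatedly:
  7053^7656=6222  7053^7657=1291  7053^7658=1015  7053^7659=2576  7053^7660=17579
  7053^7661=14284  7053^7662=17894  7053^7663=17744  7053^7664=1400  7053^7665=17521
  7053^7666=10279  7053^7667=9725  7053^7668=18030  7053^7669=12502  7053^7670=6587
  7053^7671=10199  7053^7672=4866  7053^7673=4767  7053^7674=924  7053^7675=16579
  7053^7676=1769  7053^7677=16063  7053^7678=8042  7053^7679=10566  7053^7680=8591
  7053^7681=5574
Found 5574 at exponent 7681.

7681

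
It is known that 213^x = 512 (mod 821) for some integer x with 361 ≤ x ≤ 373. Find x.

371

Compute 213^361 mod 821 = 559, then multiply by 213 repeatedly:
  213^361=559  213^362=22  213^363=581  213^364=603  213^365=363
  213^366=145  213^367=508  213^368=653  213^369=340  213^370=172
  213^371=512
Found 512 at exponent 371.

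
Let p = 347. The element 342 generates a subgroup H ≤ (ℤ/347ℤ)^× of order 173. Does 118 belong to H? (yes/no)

no

118 ∈ ⟨342⟩ iff 118^173 ≡ 1 (mod 347), since |⟨342⟩| = 173.
118^173 mod 347 = 346.
Since 346 ≠ 1, 118 does not lie in the subgroup.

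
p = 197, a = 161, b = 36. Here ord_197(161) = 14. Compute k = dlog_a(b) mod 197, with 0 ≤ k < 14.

8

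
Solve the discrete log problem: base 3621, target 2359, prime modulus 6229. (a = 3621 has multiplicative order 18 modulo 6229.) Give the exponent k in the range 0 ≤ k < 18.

16

Successive powers of 3621 modulo 6229:
  3621^0=1  3621^1=3621  3621^2=5825  3621^3=931  3621^4=1262  3621^5=3845
  3621^6=930  3621^7=3870  3621^8=4249  3621^9=6228  3621^10=2608  3621^11=404
  3621^12=5298  3621^13=4967  3621^14=2384  3621^15=5299  3621^16=2359
So 3621^16 ≡ 2359 (mod 6229), giving k = 16.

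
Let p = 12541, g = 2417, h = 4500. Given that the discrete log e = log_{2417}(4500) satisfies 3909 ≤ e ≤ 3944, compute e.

Compute 2417^3909 mod 12541 = 9511, then multiply by 2417 repeatedly:
  2417^3909=9511  2417^3910=434  2417^3911=8075  2417^3912=3479  2417^3913=6273
  2417^3914=12313  2417^3915=728  2417^3916=3836  2417^3917=3813  2417^3918=10927
  2417^3919=11754  2417^3920=4053  2417^3921=1580  2417^3922=6396  2417^3923=8620
  2417^3924=3939  2417^3925=1944  2417^3926=8314  2417^3927=4256  2417^3928=3132
  2417^3929=7821  2417^3930=4070  2417^3931=5046  2417^3932=6330  2417^3933=12131
  2417^3934=12310  2417^3935=6018  2417^3936=10487  2417^3937=1718  2417^3938=1335
  2417^3939=3658  2417^3940=12522  2417^3941=4241  2417^3942=4500
Found 4500 at exponent 3942.

3942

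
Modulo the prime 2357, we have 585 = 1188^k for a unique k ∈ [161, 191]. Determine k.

Compute 1188^161 mod 2357 = 1907, then multiply by 1188 repeatedly:
  1188^161=1907  1188^162=439  1188^163=635  1188^164=140  1188^165=1330
  1188^166=850  1188^167=1004  1188^168=110  1188^169=1045  1188^170=1678
  1188^171=1799  1188^172=1770  1188^173=316  1188^174=645  1188^175=235
  1188^176=1054  1188^177=585
Found 585 at exponent 177.

177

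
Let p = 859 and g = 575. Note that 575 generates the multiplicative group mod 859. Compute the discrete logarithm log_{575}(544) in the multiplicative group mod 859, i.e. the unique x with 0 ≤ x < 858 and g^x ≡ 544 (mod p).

Baby-step giant-step with m = ceil(sqrt(858)) = 30.
Baby table (575^j mod 859 for j=0..29):
  0:1  1:575  2:769  3:649  4:369  5:2  6:291  7:679
  8:439  9:738  10:4  11:582  12:499  13:19  14:617  15:8
  16:305  17:139  18:38  19:375  20:16  21:610  22:278  23:76
  24:750  25:32  26:361  27:556  28:152  29:641
Giant step factor: 575^(-30) ≡ 604 (mod 859).
Scan 544·604^i mod 859 for i = 0, 1, …:
  i=0: 544   i=1: 438   i=2: 839   i=3: 805
  i=4: 26   i=5: 242   i=6: 138   i=7: 29
  i=8: 336   i=9: 220     …   i=18: 569
  i=19: 76
Match at i=19, j=23: x = 19·30 + 23 = 593.

593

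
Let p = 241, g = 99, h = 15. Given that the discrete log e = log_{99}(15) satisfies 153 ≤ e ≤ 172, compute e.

160

Compute 99^153 mod 241 = 26, then multiply by 99 repeatedly:
  99^153=26  99^154=164  99^155=89  99^156=135  99^157=110
  99^158=45  99^159=117  99^160=15
Found 15 at exponent 160.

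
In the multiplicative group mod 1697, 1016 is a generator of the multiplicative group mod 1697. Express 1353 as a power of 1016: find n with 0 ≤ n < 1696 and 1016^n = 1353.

Baby-step giant-step with m = ceil(sqrt(1696)) = 42.
Baby table (1016^j mod 1697 for j=0..41):
  0:1  1:1016  2:480  3:641  4:1305  5:523  6:207  7:1581
  8:934  9:321  10:312  11:1350  12:424  13:1443  14:1577  15:264
  16:98  17:1142  18:1221  19:29  20:615  21:344  22:1619  23:511
  24:1591  25:912  26:30  27:1631  28:824  29:563  30:119  31:417
  32:1119  33:1611  34:868  35:1145  36:875  37:1469  38:841  39:865
  40:1491  41:1132
Giant step factor: 1016^(-42) ≡ 385 (mod 1697).
Scan 1353·385^i mod 1697 for i = 0, 1, …:
  i=0: 1353   i=1: 1623   i=2: 359   i=3: 758
  i=4: 1643   i=5: 1271   i=6: 599   i=7: 1520
  i=8: 1432   i=9: 1492     …   i=19: 645
  i=20: 563
Match at i=20, j=29: n = 20·42 + 29 = 869.

869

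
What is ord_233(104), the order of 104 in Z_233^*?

The order of 104 must divide p − 1 = 232 = 2^3 · 29.
Divisors: 1, 2, 4, 8, 29, 58, 116, 232.
Check each in increasing order: 104^1 ≡ 104;  104^2 ≡ 98;  104^4 ≡ 51;  104^8 ≡ 38;  104^29 ≡ 89;  104^58 ≡ 232;  104^116 ≡ 1.
Smallest exponent giving 1 is 116.

116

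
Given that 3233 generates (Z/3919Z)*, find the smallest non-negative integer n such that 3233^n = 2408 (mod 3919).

Baby-step giant-step with m = ceil(sqrt(3918)) = 63.
Baby table (3233^j mod 3919 for j=0..62):
  0:1  1:3233  2:316  3:2688  4:1881  5:2904  6:2627  7:618
  8:3223  9:3257  10:3447  11:2434  12:3689  13:1020  14:1781  15:962
  16:2379  17:2229  18:3235  19:2863  20:3320  21:3338  22:2747  23:597
  24:1953  25:540  26:1865  27:2123  28:1490  29:719  30:560  31:3821
  32:605  33:384  34:3068  35:3774  36:1495  37:1208  38:2140  39:1585
  40:2172  41:3147  42:527  43:2945  44:1934  45:1817  46:3699  47:1998
  48:1022  49:409  50:1594  51:3836  52:2072  53:1205  54:279  55:637
  56:1946  57:1423  58:3572  59:2902  60:80  61:3905  62:1766
Giant step factor: 3233^(-63) ≡ 3174 (mod 3919).
Scan 2408·3174^i mod 3919 for i = 0, 1, …:
  i=0: 2408   i=1: 942   i=2: 3630   i=3: 3679
  i=4: 2445   i=5: 810   i=6: 76   i=7: 2165
  i=8: 1703   i=9: 1021     …   i=55: 2683
  i=56: 3774
Match at i=56, j=35: n = 56·63 + 35 = 3563.

3563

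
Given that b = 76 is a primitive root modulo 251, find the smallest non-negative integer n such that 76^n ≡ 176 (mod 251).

97

Baby-step giant-step with m = ceil(sqrt(250)) = 16.
Baby table (76^j mod 251 for j=0..15):
  0:1  1:76  2:3  3:228  4:9  5:182  6:27  7:44
  8:81  9:132  10:243  11:145  12:227  13:184  14:179  15:50
Giant step factor: 76^(-16) ≡ 208 (mod 251).
Scan 176·208^i mod 251 for i = 0, 1, …:
  i=0: 176   i=1: 213   i=2: 128   i=3: 18
  i=4: 230   i=5: 150   i=6: 76
Match at i=6, j=1: n = 6·16 + 1 = 97.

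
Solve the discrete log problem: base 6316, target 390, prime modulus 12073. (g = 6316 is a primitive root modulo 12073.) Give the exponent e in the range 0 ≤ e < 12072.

9479

Baby-step giant-step with m = ceil(sqrt(12072)) = 110.
Baby table (6316^j mod 12073 for j=0..109):
  0:1  1:6316  2:2664  3:8135  4:10045  5:605  6:6112  7:6011
  8:7964  9:4506  10:3835  11:3422  12:2682  13:1093  14:9705  15:2159
  16:5827  17:4828  18:9323  19:4047  20:2311  21:19  22:11347  23:2324
  24:9689  25:9760  26:11495  27:7471  28:5552  29:6440  30:1103  31:427
  32:4653  33:2666  34:8694  35:3300  36:4802  37:2056  38:7221  39:8115
  40:4455  41:7690  42:361  43:10352  44:7937  45:2996  46:4345  47:1091
  48:9146  49:8904  50:1630  51:8884  52:8113  53:3896  54:2362  55:8237
  56:2335  57:6727  58:2845  59:4396  60:9309  61:134  62:1234  63:6859
  64:3520  65:5927  66:8632  67:10117  68:8656  69:4752  70:154  71:6824
  72:11847  73:9271  74:1586  75:8659  76:11627  77:8146  78:7083  79:5763
  80:11086  81:7849  82:2546  83:11373  84:9591  85:6515  86:3956  87:7059
  88:11128  89:7515  90:5777  91:2926  92:8926  93:7779  94:7127  95:5988
  96:7572  97:3599  98:9898  99:1774  100:840  101:5393  102:4255  103:82
  104:10846  105:1134  106:3055  107:2726  108:1318  109:6191
Giant step factor: 6316^(-110) ≡ 7887 (mod 12073).
Scan 390·7887^i mod 12073 for i = 0, 1, …:
  i=0: 390   i=1: 9388   i=2: 11520   i=3: 8915
  i=4: 11526   i=5: 7945   i=6: 3345   i=7: 2510
  i=8: 8723   i=9: 6347     …   i=85: 896
  i=86: 4047
Match at i=86, j=19: e = 86·110 + 19 = 9479.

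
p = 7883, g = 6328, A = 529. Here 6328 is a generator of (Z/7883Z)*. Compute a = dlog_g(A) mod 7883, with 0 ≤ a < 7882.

Baby-step giant-step with m = ceil(sqrt(7882)) = 89.
Baby table (6328^j mod 7883 for j=0..88):
  0:1  1:6328  2:5827  3:4465  4:1848  5:3655  6:118  7:5702
  8:1765  9:6592  10:5223  11:5608  12:6041  13:2781  14:3312  15:5322
  16:1440  17:7455  18:3368  19:4955  20:4549  21:5239  22:4377  23:4677
  24:3274  25:1348  26:738  27:3328  28:4091  29:76  30:65  31:1404
  32:371  33:6437  34:1875  35:1085  36:7670  37:129  38:4363  39:2798
  40:526  41:1902  42:6398  43:7339  44:2439  45:6961  46:6887  47:3712
  48:6079  49:6755  50:4014  51:1566  52:717  53:4451  54:7852  55:907
  56:672  57:3479  58:5776  59:4940  60:4225  61:4547  62:466  63:606
  64:3630  65:7461  66:1921  67:502  68:7690  69:561  70:2658  71:5385
  72:5954  73:4055  74:875  75:3134  76:6207  77:4790  78:985  79:5510
  80:771  81:7194  82:7190  83:5527  84:5868  85:3774  86:4265  87:5411
  88:4939
Giant step factor: 6328^(-89) ≡ 1818 (mod 7883).
Scan 529·1818^i mod 7883 for i = 0, 1, …:
  i=0: 529   i=1: 7879   i=2: 611   i=3: 7178
  i=4: 3239   i=5: 7784   i=6: 1327   i=7: 288
  i=8: 3306   i=9: 3462     …   i=72: 6620
  i=73: 5702
Match at i=73, j=7: a = 73·89 + 7 = 6504.

6504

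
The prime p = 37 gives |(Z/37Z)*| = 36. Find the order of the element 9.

The order of 9 must divide p − 1 = 36 = 2^2 · 3^2.
Divisors: 1, 2, 3, 4, 6, 9, 12, 18, 36.
Check each in increasing order: 9^1 ≡ 9;  9^2 ≡ 7;  9^3 ≡ 26;  9^4 ≡ 12;  9^6 ≡ 10;  9^9 ≡ 1.
Smallest exponent giving 1 is 9.

9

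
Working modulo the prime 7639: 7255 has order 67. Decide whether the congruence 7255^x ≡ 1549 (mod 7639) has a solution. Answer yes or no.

yes

1549 ∈ ⟨7255⟩ iff 1549^67 ≡ 1 (mod 7639), since |⟨7255⟩| = 67.
1549^67 mod 7639 = 1.
Since 1 = 1, 1549 lies in the subgroup.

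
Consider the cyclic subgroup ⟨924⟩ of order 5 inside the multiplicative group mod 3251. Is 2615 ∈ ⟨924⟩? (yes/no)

⟨924⟩ has order 5; its elements mod 3251 are {1, 924, 1364, 2014, 2199}.
2615 is not in this set.

no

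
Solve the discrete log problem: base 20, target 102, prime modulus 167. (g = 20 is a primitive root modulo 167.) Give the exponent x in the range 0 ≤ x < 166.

31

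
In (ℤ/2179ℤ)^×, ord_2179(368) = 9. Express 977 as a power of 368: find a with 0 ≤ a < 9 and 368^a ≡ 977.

Successive powers of 368 modulo 2179:
  368^0=1  368^1=368  368^2=326  368^3=123  368^4=1684  368^5=876
  368^6=2055  368^7=127  368^8=977
So 368^8 ≡ 977 (mod 2179), giving a = 8.

8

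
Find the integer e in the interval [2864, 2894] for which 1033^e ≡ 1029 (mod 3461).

Compute 1033^2864 mod 3461 = 2478, then multiply by 1033 repeatedly:
  1033^2864=2478  1033^2865=2095  1033^2866=1010  1033^2867=1569  1033^2868=1029
Found 1029 at exponent 2868.

2868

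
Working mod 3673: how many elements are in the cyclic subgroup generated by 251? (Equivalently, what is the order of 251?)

3672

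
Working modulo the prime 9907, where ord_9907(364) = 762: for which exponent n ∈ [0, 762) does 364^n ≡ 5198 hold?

734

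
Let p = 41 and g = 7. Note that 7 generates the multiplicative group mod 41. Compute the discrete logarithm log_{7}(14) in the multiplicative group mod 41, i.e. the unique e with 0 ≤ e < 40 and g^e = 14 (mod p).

Successive powers of 7 modulo 41:
  7^0=1  7^1=7  7^2=8  7^3=15  7^4=23  7^5=38
  7^6=20  7^7=17  7^8=37  7^9=13  7^10=9  7^11=22
  7^12=31  7^13=12  7^14=2  7^15=14
So 7^15 ≡ 14 (mod 41), giving e = 15.

15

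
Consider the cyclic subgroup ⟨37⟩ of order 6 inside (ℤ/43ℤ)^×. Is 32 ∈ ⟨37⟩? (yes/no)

⟨37⟩ has order 6; its elements mod 43 are {1, 6, 7, 36, 37, 42}.
32 is not in this set.

no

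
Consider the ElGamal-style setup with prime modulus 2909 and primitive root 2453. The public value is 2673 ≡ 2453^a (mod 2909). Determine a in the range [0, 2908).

1279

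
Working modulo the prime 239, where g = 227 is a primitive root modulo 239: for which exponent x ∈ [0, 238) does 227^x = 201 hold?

Baby-step giant-step with m = ceil(sqrt(238)) = 16.
Baby table (227^j mod 239 for j=0..15):
  0:1  1:227  2:144  3:184  4:182  5:206  6:157  7:28
  8:142  9:208  10:133  11:77  12:32  13:94  14:67  15:152
Giant step factor: 227^(-16) ≡ 220 (mod 239).
Scan 201·220^i mod 239 for i = 0, 1, …:
  i=0: 201   i=1: 5   i=2: 144
Match at i=2, j=2: x = 2·16 + 2 = 34.

34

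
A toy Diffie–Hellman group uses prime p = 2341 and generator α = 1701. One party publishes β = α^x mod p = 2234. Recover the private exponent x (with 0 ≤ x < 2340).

Baby-step giant-step with m = ceil(sqrt(2340)) = 49.
Baby table (1701^j mod 2341 for j=0..48):
  0:1  1:1701  2:2266  3:1180  4:943  5:458  6:1846  7:765
  8:2010  9:1150  10:1415  11:367  12:1561  13:567  14:2316  15:1954
  16:1875  17:933  18:2176  19:255  20:670  21:1944  22:1252  23:1683
  24:2081  25:189  26:772  27:2212  28:625  29:311  30:2286  31:85
  32:1784  33:648  34:1978  35:561  36:1474  37:63  38:1818  39:2298
  40:1769  41:884  42:762  43:1589  44:1375  45:216  46:2220  47:187
  48:2052
Giant step factor: 1701^(-49) ≡ 223 (mod 2341).
Scan 2234·223^i mod 2341 for i = 0, 1, …:
  i=0: 2234   i=1: 1890   i=2: 90   i=3: 1342
  i=4: 1959   i=5: 1431   i=6: 737   i=7: 481
  i=8: 1918   i=9: 1652     …   i=21: 254
  i=22: 458
Match at i=22, j=5: x = 22·49 + 5 = 1083.

1083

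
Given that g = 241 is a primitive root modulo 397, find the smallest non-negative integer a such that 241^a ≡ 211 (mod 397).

329

Baby-step giant-step with m = ceil(sqrt(396)) = 20.
Baby table (241^j mod 397 for j=0..19):
  0:1  1:241  2:119  3:95  4:266  5:189  6:291  7:259
  8:90  9:252  10:388  11:213  12:120  13:336  14:385  15:284
  16:160  17:51  18:381  19:114
Giant step factor: 241^(-20) ≡ 348 (mod 397).
Scan 211·348^i mod 397 for i = 0, 1, …:
  i=0: 211   i=1: 380   i=2: 39   i=3: 74
  i=4: 344   i=5: 215   i=6: 184   i=7: 115
  i=8: 320   i=9: 200     …   i=15: 165
  i=16: 252
Match at i=16, j=9: a = 16·20 + 9 = 329.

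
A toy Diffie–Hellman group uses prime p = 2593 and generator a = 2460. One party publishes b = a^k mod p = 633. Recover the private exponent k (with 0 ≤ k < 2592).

Baby-step giant-step with m = ceil(sqrt(2592)) = 51.
Baby table (2460^j mod 2593 for j=0..50):
  0:1  1:2460  2:2131  3:1807  4:818  5:112  6:662  7:116
  8:130  9:861  10:2172  11:1540  12:27  13:1595  14:491  15:2115
  16:1342  17:431  18:2316  19:539  20:917  21:2503  22:1598  23:92
  24:729  25:1577  26:292  27:59  28:2525  29:1265  30:300  31:1588
  32:1422  33:163  34:1658  35:2484  36:1532  37:1091  38:105  39:1593
  40:757  41:446  42:321  43:1388  44:2092  45:1808  46:685  47:2243
  48:2469  49:934  50:242
Giant step factor: 2460^(-51) ≡ 332 (mod 2593).
Scan 633·332^i mod 2593 for i = 0, 1, …:
  i=0: 633   i=1: 123   i=2: 1941   i=3: 1348
  i=4: 1540
Match at i=4, j=11: k = 4·51 + 11 = 215.

215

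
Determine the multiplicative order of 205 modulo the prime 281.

280

The order of 205 must divide p − 1 = 280 = 2^3 · 5 · 7.
Divisors: 1, 2, 4, 5, 7, 8, 10, 14, 20, 28, 35, 40, 56, 70, 140, 280.
Check each in increasing order: 205^1 ≡ 205;  205^2 ≡ 156;  205^4 ≡ 170;  205^5 ≡ 6;  205^7 ≡ 93;  205^8 ≡ 238;  205^10 ≡ 36;  205^14 ≡ 219;  205^20 ≡ 172;  205^28 ≡ 191;  205^35 ≡ 60;  205^40 ≡ 79;  205^56 ≡ 232;  205^70 ≡ 228;  205^140 ≡ 280;  205^280 ≡ 1.
Smallest exponent giving 1 is 280.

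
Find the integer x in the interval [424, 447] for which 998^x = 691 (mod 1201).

427

Compute 998^424 mod 1201 = 625, then multiply by 998 repeatedly:
  998^424=625  998^425=431  998^426=180  998^427=691
Found 691 at exponent 427.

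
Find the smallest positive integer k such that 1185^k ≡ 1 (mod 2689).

The order of 1185 must divide p − 1 = 2688 = 2^7 · 3 · 7.
Divisors: 1, 2, 3, 4, 6, 7, 8, 12, 14, 16, 21, 24, 28, 32, 42, 48, 56, 64, 84, 96, 112, 128, 168, 192, 224, 336, 384, 448, 672, 896, 1344, 2688.
Check each in increasing order: 1185^1 ≡ 1185;  1185^2 ≡ 567;  1185^3 ≡ 2334;  1185^4 ≡ 1498;  1185^6 ≡ 2331;  1185^7 ≡ 632;  1185^8 ≡ 1378;  1185^12 ≡ 1781;  1185^14 ≡ 1452;  1185^16 ≡ 450;  1185^21 ≡ 715;  1185^24 ≡ 1630;  1185^28 ≡ 128;  1185^32 ≡ 825;  1185^42 ≡ 315;  1185^48 ≡ 168;  1185^56 ≡ 250;  1185^64 ≡ 308;  1185^84 ≡ 2421;  1185^96 ≡ 1334;  1185^112 ≡ 653;  1185^128 ≡ 749;  1185^168 ≡ 1910;  1185^192 ≡ 2127;  1185^224 ≡ 1547;  1185^336 ≡ 1816;  1185^384 ≡ 1231;  1185^448 ≡ 2688;  1185^672 ≡ 1142;  1185^896 ≡ 1.
Smallest exponent giving 1 is 896.

896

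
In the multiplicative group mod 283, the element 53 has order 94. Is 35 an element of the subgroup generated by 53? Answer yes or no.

35 ∈ ⟨53⟩ iff 35^94 ≡ 1 (mod 283), since |⟨53⟩| = 94.
35^94 mod 283 = 238.
Since 238 ≠ 1, 35 does not lie in the subgroup.

no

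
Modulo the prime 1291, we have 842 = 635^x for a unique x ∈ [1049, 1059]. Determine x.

Compute 635^1049 mod 1291 = 1284, then multiply by 635 repeatedly:
  635^1049=1284  635^1050=719  635^1051=842
Found 842 at exponent 1051.

1051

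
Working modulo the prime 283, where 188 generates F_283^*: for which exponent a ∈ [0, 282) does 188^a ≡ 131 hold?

Baby-step giant-step with m = ceil(sqrt(282)) = 17.
Baby table (188^j mod 283 for j=0..16):
  0:1  1:188  2:252  3:115  4:112  5:114  6:207  7:145
  8:92  9:33  10:261  11:109  12:116  13:17  14:83  15:39
  16:257
Giant step factor: 188^(-17) ≡ 147 (mod 283).
Scan 131·147^i mod 283 for i = 0, 1, …:
  i=0: 131   i=1: 13   i=2: 213   i=3: 181
  i=4: 5   i=5: 169   i=6: 222   i=7: 89
  i=8: 65   i=9: 216   i=10: 56   i=11: 25
  i=12: 279   i=13: 261
Match at i=13, j=10: a = 13·17 + 10 = 231.

231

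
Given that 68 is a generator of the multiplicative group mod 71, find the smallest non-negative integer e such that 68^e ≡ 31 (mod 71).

61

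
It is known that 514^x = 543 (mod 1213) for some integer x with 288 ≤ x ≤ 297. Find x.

Compute 514^288 mod 1213 = 899, then multiply by 514 repeatedly:
  514^288=899  514^289=1146  514^290=739  514^291=177  514^292=3
  514^293=329  514^294=499  514^295=543
Found 543 at exponent 295.

295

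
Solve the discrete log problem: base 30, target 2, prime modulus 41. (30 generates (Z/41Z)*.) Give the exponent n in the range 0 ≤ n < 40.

Successive powers of 30 modulo 41:
  30^0=1  30^1=30  30^2=39  30^3=22  30^4=4  30^5=38
  30^6=33  30^7=6  30^8=16  30^9=29  30^10=9  30^11=24
  30^12=23  30^13=34  30^14=36  30^15=14  30^16=10  30^17=13
  30^18=21  30^19=15  30^20=40  30^21=11  30^22=2
So 30^22 ≡ 2 (mod 41), giving n = 22.

22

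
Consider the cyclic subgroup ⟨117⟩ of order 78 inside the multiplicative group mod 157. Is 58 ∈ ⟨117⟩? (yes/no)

58 ∈ ⟨117⟩ iff 58^78 ≡ 1 (mod 157), since |⟨117⟩| = 78.
58^78 mod 157 = 1.
Since 1 = 1, 58 lies in the subgroup.

yes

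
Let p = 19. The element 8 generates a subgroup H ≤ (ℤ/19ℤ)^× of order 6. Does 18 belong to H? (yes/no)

⟨8⟩ has order 6; its elements mod 19 are {1, 7, 8, 11, 12, 18}.
18 is in this set.

yes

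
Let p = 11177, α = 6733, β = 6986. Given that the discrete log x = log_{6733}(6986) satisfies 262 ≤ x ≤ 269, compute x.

269

Compute 6733^262 mod 11177 = 4846, then multiply by 6733 repeatedly:
  6733^262=4846  6733^263=2455  6733^264=9909  6733^265=1784  6733^266=7574
  6733^267=6268  6733^268=9269  6733^269=6986
Found 6986 at exponent 269.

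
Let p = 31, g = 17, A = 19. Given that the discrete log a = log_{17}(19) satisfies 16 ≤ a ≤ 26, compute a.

Compute 17^16 mod 31 = 14, then multiply by 17 repeatedly:
  17^16=14  17^17=21  17^18=16  17^19=24  17^20=5
  17^21=23  17^22=19
Found 19 at exponent 22.

22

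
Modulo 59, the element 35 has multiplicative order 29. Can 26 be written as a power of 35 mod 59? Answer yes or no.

26 ∈ ⟨35⟩ iff 26^29 ≡ 1 (mod 59), since |⟨35⟩| = 29.
26^29 mod 59 = 1.
Since 1 = 1, 26 lies in the subgroup.

yes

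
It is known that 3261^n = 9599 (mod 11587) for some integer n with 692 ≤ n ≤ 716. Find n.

694

Compute 3261^692 mod 11587 = 8806, then multiply by 3261 repeatedly:
  3261^692=8806  3261^693=3780  3261^694=9599
Found 9599 at exponent 694.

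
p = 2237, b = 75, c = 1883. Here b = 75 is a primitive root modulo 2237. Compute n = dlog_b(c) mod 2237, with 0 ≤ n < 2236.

1295

Baby-step giant-step with m = ceil(sqrt(2236)) = 48.
Baby table (75^j mod 2237 for j=0..47):
  0:1  1:75  2:1151  3:1319  4:497  5:1483  6:1612  7:102
  8:939  9:1078  10:318  11:1480  12:1387  13:1123  14:1456  15:1824
  16:343  17:1118  18:1081  19:543  20:459  21:870  22:377  23:1431
  24:2186  25:649  26:1698  27:2078  28:1497  29:425  30:557  31:1509
  32:1325  33:947  34:1678  35:578  36:847  37:889  38:1802  39:930
  40:403  41:1144  42:794  43:1388  44:1198  45:370  46:906  47:840
Giant step factor: 75^(-48) ≡ 633 (mod 2237).
Scan 1883·633^i mod 2237 for i = 0, 1, …:
  i=0: 1883   i=1: 1855   i=2: 2027   i=3: 1290
  i=4: 65   i=5: 879   i=6: 1631   i=7: 1166
  i=8: 2105   i=9: 1450     …   i=25: 1528
  i=26: 840
Match at i=26, j=47: n = 26·48 + 47 = 1295.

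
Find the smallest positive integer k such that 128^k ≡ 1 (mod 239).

17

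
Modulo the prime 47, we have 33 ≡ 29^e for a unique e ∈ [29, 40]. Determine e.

31

Compute 29^29 mod 47 = 31, then multiply by 29 repeatedly:
  29^29=31  29^30=6  29^31=33
Found 33 at exponent 31.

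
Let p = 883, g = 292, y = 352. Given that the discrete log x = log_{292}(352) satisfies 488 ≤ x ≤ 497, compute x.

488

Compute 292^488 mod 883 = 352, then multiply by 292 repeatedly:
  292^488=352
Found 352 at exponent 488.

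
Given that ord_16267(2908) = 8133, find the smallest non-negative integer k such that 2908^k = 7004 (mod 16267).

2631

Baby-step giant-step with m = ceil(sqrt(8133)) = 91.
Baby table (2908^j mod 16267 for j=0..90):
  0:1  1:2908  2:13891  3:4067  4:727  5:15673  6:13217  7:12382
  8:7985  9:7371  10:11229  11:6063  12:14043  13:6874  14:13716  15:15711
  16:9852  17:3429  18:16128  19:2463  20:4924  21:4032  22:12816  23:1231
  24:1008  25:3204  26:12508  27:252  28:801  29:3127  30:63  31:4267
  32:12982  33:12216  34:13267  35:11379  36:3054  37:15517  38:15045  39:8897
  40:7946  41:7828  42:6291  43:10120  44:1957  45:13773  46:2530  47:4556
  48:7510  49:8766  50:1139  51:10011  52:10325  53:12485  54:14703  55:6648
  56:7188  57:15876  58:1662  59:1797  60:3969  61:8549  62:4516  63:5059
  64:6204  65:1129  66:13465  67:1551  68:4349  69:7433  70:12588  71:5154
  72:5925  73:3147  74:9422  75:5548  76:12987  77:10489  78:1387  79:15447
  80:6689  81:12547  82:16062  83:5739  84:15337  85:12149  86:13635  87:7901
  88:7104  89:15609  90:6042
Giant step factor: 2908^(-91) ≡ 7300 (mod 16267).
Scan 7004·7300^i mod 16267 for i = 0, 1, …:
  i=0: 7004   i=1: 2019   i=2: 798   i=3: 1814
  i=4: 862   i=5: 13538   i=6: 5375   i=7: 1496
  i=8: 5643   i=9: 5856     …   i=27: 9322
  i=28: 5739
Match at i=28, j=83: k = 28·91 + 83 = 2631.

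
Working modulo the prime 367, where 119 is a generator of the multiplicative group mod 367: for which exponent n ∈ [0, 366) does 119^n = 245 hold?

339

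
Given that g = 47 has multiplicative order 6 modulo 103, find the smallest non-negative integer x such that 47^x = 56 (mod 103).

Successive powers of 47 modulo 103:
  47^0=1  47^1=47  47^2=46  47^3=102  47^4=56
So 47^4 ≡ 56 (mod 103), giving x = 4.

4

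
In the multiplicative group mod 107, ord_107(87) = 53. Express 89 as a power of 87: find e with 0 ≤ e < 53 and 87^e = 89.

Baby-step giant-step with m = ceil(sqrt(53)) = 8.
Baby table (87^j mod 107 for j=0..7):
  0:1  1:87  2:79  3:25  4:35  5:49  6:90  7:19
Giant step factor: 87^(-8) ≡ 29 (mod 107).
Scan 89·29^i mod 107 for i = 0, 1, …:
  i=0: 89   i=1: 13   i=2: 56   i=3: 19
Match at i=3, j=7: e = 3·8 + 7 = 31.

31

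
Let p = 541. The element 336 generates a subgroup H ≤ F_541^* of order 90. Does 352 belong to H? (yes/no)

352 ∈ ⟨336⟩ iff 352^90 ≡ 1 (mod 541), since |⟨336⟩| = 90.
352^90 mod 541 = 1.
Since 1 = 1, 352 lies in the subgroup.

yes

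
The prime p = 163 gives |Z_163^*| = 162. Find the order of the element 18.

162

The order of 18 must divide p − 1 = 162 = 2 · 3^4.
Divisors: 1, 2, 3, 6, 9, 18, 27, 54, 81, 162.
Check each in increasing order: 18^1 ≡ 18;  18^2 ≡ 161;  18^3 ≡ 127;  18^6 ≡ 155;  18^9 ≡ 125;  18^18 ≡ 140;  18^27 ≡ 59;  18^54 ≡ 58;  18^81 ≡ 162;  18^162 ≡ 1.
Smallest exponent giving 1 is 162.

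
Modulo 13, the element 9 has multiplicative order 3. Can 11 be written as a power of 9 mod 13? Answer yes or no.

no

11 ∈ ⟨9⟩ iff 11^3 ≡ 1 (mod 13), since |⟨9⟩| = 3.
11^3 mod 13 = 5.
Since 5 ≠ 1, 11 does not lie in the subgroup.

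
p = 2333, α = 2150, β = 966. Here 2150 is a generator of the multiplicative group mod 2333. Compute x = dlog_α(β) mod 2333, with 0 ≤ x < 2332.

2161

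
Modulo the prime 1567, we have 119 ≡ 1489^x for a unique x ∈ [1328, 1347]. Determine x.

Compute 1489^1328 mod 1567 = 514, then multiply by 1489 repeatedly:
  1489^1328=514  1489^1329=650  1489^1330=1011  1489^1331=1059  1489^1332=449
  1489^1333=1019  1489^1334=435  1489^1335=544  1489^1336=1444  1489^1337=192
  1489^1338=694  1489^1339=713  1489^1340=798  1489^1341=436  1489^1342=466
  1489^1343=1260  1489^1344=441  1489^1345=76  1489^1346=340  1489^1347=119
Found 119 at exponent 1347.

1347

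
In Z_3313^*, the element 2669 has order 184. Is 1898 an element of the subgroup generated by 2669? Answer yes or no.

no

1898 ∈ ⟨2669⟩ iff 1898^184 ≡ 1 (mod 3313), since |⟨2669⟩| = 184.
1898^184 mod 3313 = 1475.
Since 1475 ≠ 1, 1898 does not lie in the subgroup.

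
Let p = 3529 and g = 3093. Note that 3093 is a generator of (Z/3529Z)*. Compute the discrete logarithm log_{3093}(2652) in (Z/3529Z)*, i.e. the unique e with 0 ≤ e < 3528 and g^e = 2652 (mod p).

28

Successive powers of 3093 modulo 3529:
  3093^0=1  3093^1=3093  3093^2=3059  3093^3=238  3093^4=2102  3093^5=1068
  3093^6=180  3093^7=2687  3093^8=96  3093^9=492  3093^10=757  3093^11=1674
  3093^12=639  3093^13=187  3093^14=3164  3093^15=335  3093^16=2158  3093^17=1355
  3093^18=2092  3093^19=1899  3093^20=1351  3093^21=307  3093^22=250  3093^23=399
  3093^24=2486  3093^25=3036  3093^26=3208  3093^27=2325  3093^28=2652
So 3093^28 ≡ 2652 (mod 3529), giving e = 28.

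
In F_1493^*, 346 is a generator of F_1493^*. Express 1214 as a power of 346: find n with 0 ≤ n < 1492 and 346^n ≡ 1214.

Baby-step giant-step with m = ceil(sqrt(1492)) = 39.
Baby table (346^j mod 1493 for j=0..38):
  0:1  1:346  2:276  3:1437  4:33  5:967  6:150  7:1138
  8:1089  9:558  10:471  11:229  12:105  13:498  14:613  15:92
  16:479  17:11  18:820  19:50  20:877  21:363  22:186  23:157
  24:574  25:35  26:166  27:702  28:1026  29:1155  30:999  31:771
  32:1012  33:790  34:121  35:62  36:550  37:689  38:1007
Giant step factor: 346^(-39) ≡ 27 (mod 1493).
Scan 1214·27^i mod 1493 for i = 0, 1, …:
  i=0: 1214   i=1: 1425   i=2: 1150   i=3: 1190
  i=4: 777   i=5: 77   i=6: 586   i=7: 892
  i=8: 196   i=9: 813     …   i=34: 914
  i=35: 790
Match at i=35, j=33: n = 35·39 + 33 = 1398.

1398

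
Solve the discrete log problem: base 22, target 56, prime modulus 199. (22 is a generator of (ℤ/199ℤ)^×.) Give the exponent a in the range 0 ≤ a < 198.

Baby-step giant-step with m = ceil(sqrt(198)) = 15.
Baby table (22^j mod 199 for j=0..14):
  0:1  1:22  2:86  3:101  4:33  5:129  6:52  7:149
  8:94  9:78  10:124  11:141  12:117  13:186  14:112
Giant step factor: 22^(-15) ≡ 55 (mod 199).
Scan 56·55^i mod 199 for i = 0, 1, …:
  i=0: 56   i=1: 95   i=2: 51   i=3: 19
  i=4: 50   i=5: 163   i=6: 10   i=7: 152
  i=8: 2   i=9: 110   i=10: 80   i=11: 22
Match at i=11, j=1: a = 11·15 + 1 = 166.

166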